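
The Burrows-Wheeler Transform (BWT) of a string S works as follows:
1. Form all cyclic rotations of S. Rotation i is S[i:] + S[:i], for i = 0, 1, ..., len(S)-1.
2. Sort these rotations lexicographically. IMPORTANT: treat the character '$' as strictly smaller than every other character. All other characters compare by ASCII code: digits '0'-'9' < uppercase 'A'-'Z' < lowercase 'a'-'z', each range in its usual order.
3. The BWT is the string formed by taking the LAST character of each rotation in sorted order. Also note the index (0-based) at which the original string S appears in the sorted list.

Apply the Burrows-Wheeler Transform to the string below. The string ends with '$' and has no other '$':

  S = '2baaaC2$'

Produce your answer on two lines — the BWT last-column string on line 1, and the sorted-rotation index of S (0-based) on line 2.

Answer: 2C$aaab2
2

Derivation:
All 8 rotations (rotation i = S[i:]+S[:i]):
  rot[0] = 2baaaC2$
  rot[1] = baaaC2$2
  rot[2] = aaaC2$2b
  rot[3] = aaC2$2ba
  rot[4] = aC2$2baa
  rot[5] = C2$2baaa
  rot[6] = 2$2baaaC
  rot[7] = $2baaaC2
Sorted (with $ < everything):
  sorted[0] = $2baaaC2  (last char: '2')
  sorted[1] = 2$2baaaC  (last char: 'C')
  sorted[2] = 2baaaC2$  (last char: '$')
  sorted[3] = C2$2baaa  (last char: 'a')
  sorted[4] = aC2$2baa  (last char: 'a')
  sorted[5] = aaC2$2ba  (last char: 'a')
  sorted[6] = aaaC2$2b  (last char: 'b')
  sorted[7] = baaaC2$2  (last char: '2')
Last column: 2C$aaab2
Original string S is at sorted index 2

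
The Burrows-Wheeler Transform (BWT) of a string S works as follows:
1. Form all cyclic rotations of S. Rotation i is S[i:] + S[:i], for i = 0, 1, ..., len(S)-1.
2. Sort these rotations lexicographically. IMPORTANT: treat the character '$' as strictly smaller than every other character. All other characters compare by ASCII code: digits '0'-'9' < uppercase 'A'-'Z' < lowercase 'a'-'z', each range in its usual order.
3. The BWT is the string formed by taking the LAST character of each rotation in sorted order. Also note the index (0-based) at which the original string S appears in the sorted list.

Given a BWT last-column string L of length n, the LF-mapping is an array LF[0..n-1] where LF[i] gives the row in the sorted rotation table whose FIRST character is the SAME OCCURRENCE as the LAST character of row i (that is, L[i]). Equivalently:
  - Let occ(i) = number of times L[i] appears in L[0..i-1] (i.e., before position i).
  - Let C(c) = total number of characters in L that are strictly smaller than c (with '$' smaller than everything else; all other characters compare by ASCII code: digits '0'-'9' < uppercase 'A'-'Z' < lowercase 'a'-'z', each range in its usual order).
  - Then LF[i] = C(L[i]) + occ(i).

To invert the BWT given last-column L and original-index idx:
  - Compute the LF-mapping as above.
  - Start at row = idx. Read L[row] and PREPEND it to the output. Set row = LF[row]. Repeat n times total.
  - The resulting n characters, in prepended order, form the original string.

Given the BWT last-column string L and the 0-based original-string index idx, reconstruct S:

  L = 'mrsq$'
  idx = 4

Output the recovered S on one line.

LF mapping: 1 3 4 2 0
Walk LF starting at row 4, prepending L[row]:
  step 1: row=4, L[4]='$', prepend. Next row=LF[4]=0
  step 2: row=0, L[0]='m', prepend. Next row=LF[0]=1
  step 3: row=1, L[1]='r', prepend. Next row=LF[1]=3
  step 4: row=3, L[3]='q', prepend. Next row=LF[3]=2
  step 5: row=2, L[2]='s', prepend. Next row=LF[2]=4
Reversed output: sqrm$

Answer: sqrm$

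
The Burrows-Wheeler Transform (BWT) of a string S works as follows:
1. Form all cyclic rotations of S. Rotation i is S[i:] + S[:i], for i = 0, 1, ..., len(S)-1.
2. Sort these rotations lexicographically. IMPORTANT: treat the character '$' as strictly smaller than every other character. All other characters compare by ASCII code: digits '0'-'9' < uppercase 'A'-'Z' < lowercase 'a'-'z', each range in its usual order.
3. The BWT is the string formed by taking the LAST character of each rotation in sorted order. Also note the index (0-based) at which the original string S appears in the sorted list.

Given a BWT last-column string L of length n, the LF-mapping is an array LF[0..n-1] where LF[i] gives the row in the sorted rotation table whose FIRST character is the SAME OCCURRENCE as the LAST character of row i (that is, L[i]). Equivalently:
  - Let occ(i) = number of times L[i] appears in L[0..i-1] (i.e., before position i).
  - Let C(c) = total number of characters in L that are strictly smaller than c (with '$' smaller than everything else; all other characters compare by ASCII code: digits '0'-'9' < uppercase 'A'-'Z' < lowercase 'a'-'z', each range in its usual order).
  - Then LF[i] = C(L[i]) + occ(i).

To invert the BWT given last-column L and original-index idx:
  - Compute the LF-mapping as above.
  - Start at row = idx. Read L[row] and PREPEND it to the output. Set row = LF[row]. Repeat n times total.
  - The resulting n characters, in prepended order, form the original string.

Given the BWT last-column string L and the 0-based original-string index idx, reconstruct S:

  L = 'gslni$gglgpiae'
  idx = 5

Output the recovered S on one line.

LF mapping: 3 13 9 11 7 0 4 5 10 6 12 8 1 2
Walk LF starting at row 5, prepending L[row]:
  step 1: row=5, L[5]='$', prepend. Next row=LF[5]=0
  step 2: row=0, L[0]='g', prepend. Next row=LF[0]=3
  step 3: row=3, L[3]='n', prepend. Next row=LF[3]=11
  step 4: row=11, L[11]='i', prepend. Next row=LF[11]=8
  step 5: row=8, L[8]='l', prepend. Next row=LF[8]=10
  step 6: row=10, L[10]='p', prepend. Next row=LF[10]=12
  step 7: row=12, L[12]='a', prepend. Next row=LF[12]=1
  step 8: row=1, L[1]='s', prepend. Next row=LF[1]=13
  step 9: row=13, L[13]='e', prepend. Next row=LF[13]=2
  step 10: row=2, L[2]='l', prepend. Next row=LF[2]=9
  step 11: row=9, L[9]='g', prepend. Next row=LF[9]=6
  step 12: row=6, L[6]='g', prepend. Next row=LF[6]=4
  step 13: row=4, L[4]='i', prepend. Next row=LF[4]=7
  step 14: row=7, L[7]='g', prepend. Next row=LF[7]=5
Reversed output: gigglesapling$

Answer: gigglesapling$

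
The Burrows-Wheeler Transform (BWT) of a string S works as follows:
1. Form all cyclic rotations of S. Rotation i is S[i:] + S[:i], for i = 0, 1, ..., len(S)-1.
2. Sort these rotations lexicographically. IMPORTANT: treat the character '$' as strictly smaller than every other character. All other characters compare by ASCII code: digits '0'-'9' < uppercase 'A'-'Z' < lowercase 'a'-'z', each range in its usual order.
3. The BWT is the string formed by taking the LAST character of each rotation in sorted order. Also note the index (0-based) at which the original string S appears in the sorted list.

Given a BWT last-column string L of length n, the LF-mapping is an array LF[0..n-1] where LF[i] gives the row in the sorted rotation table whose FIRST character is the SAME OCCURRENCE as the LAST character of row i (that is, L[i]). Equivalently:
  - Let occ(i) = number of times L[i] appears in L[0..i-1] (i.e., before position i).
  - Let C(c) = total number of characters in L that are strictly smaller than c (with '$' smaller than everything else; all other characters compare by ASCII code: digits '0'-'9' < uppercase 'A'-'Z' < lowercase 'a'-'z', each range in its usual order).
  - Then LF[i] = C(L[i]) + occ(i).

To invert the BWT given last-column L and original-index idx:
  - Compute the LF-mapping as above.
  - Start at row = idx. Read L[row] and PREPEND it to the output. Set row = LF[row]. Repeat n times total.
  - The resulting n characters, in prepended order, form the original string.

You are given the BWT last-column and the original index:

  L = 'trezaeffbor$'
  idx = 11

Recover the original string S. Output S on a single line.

Answer: zebraeffort$

Derivation:
LF mapping: 10 8 3 11 1 4 5 6 2 7 9 0
Walk LF starting at row 11, prepending L[row]:
  step 1: row=11, L[11]='$', prepend. Next row=LF[11]=0
  step 2: row=0, L[0]='t', prepend. Next row=LF[0]=10
  step 3: row=10, L[10]='r', prepend. Next row=LF[10]=9
  step 4: row=9, L[9]='o', prepend. Next row=LF[9]=7
  step 5: row=7, L[7]='f', prepend. Next row=LF[7]=6
  step 6: row=6, L[6]='f', prepend. Next row=LF[6]=5
  step 7: row=5, L[5]='e', prepend. Next row=LF[5]=4
  step 8: row=4, L[4]='a', prepend. Next row=LF[4]=1
  step 9: row=1, L[1]='r', prepend. Next row=LF[1]=8
  step 10: row=8, L[8]='b', prepend. Next row=LF[8]=2
  step 11: row=2, L[2]='e', prepend. Next row=LF[2]=3
  step 12: row=3, L[3]='z', prepend. Next row=LF[3]=11
Reversed output: zebraeffort$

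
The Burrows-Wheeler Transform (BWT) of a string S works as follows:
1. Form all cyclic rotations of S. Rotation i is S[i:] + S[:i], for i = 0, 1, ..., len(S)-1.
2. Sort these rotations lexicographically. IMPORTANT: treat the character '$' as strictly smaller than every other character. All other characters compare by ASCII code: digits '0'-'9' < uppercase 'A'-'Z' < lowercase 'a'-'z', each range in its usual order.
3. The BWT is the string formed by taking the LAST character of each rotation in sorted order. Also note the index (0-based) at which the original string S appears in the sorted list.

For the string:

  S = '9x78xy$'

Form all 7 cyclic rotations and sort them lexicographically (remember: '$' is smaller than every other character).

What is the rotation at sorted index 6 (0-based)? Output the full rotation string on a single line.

Answer: y$9x78x

Derivation:
All 7 rotations (rotation i = S[i:]+S[:i]):
  rot[0] = 9x78xy$
  rot[1] = x78xy$9
  rot[2] = 78xy$9x
  rot[3] = 8xy$9x7
  rot[4] = xy$9x78
  rot[5] = y$9x78x
  rot[6] = $9x78xy
Sorted (with $ < everything):
  sorted[0] = $9x78xy
  sorted[1] = 78xy$9x
  sorted[2] = 8xy$9x7
  sorted[3] = 9x78xy$
  sorted[4] = x78xy$9
  sorted[5] = xy$9x78
  sorted[6] = y$9x78x
sorted[6] = y$9x78x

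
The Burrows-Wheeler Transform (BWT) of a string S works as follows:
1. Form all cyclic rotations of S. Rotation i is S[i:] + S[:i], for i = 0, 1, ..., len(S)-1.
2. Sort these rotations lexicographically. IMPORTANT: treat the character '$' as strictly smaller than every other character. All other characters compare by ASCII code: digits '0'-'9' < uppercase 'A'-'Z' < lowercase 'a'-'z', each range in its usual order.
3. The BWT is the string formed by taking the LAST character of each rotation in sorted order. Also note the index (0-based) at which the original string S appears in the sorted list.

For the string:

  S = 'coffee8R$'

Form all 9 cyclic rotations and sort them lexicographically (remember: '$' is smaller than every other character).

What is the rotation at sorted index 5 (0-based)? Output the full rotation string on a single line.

Answer: ee8R$coff

Derivation:
All 9 rotations (rotation i = S[i:]+S[:i]):
  rot[0] = coffee8R$
  rot[1] = offee8R$c
  rot[2] = ffee8R$co
  rot[3] = fee8R$cof
  rot[4] = ee8R$coff
  rot[5] = e8R$coffe
  rot[6] = 8R$coffee
  rot[7] = R$coffee8
  rot[8] = $coffee8R
Sorted (with $ < everything):
  sorted[0] = $coffee8R
  sorted[1] = 8R$coffee
  sorted[2] = R$coffee8
  sorted[3] = coffee8R$
  sorted[4] = e8R$coffe
  sorted[5] = ee8R$coff
  sorted[6] = fee8R$cof
  sorted[7] = ffee8R$co
  sorted[8] = offee8R$c
sorted[5] = ee8R$coff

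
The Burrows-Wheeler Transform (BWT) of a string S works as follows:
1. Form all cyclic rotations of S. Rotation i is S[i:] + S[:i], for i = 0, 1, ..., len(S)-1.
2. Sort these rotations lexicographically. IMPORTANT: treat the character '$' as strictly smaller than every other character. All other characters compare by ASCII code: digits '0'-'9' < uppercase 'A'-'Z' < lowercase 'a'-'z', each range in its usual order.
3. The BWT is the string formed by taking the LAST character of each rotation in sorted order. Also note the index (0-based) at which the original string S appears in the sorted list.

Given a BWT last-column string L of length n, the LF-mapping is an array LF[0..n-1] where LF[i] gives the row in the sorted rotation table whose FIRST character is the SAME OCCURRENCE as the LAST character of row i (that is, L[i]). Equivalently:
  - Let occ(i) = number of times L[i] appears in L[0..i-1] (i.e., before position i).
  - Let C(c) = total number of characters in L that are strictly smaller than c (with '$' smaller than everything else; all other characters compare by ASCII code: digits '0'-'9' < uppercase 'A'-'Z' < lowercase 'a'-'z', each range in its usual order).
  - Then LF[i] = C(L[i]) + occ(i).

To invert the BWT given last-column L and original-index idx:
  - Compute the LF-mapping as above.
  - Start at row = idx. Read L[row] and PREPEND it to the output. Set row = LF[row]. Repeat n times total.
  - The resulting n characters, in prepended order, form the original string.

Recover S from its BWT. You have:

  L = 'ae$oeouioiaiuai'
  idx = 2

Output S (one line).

Answer: aoauiiiuoioeea$

Derivation:
LF mapping: 1 4 0 10 5 11 13 6 12 7 2 8 14 3 9
Walk LF starting at row 2, prepending L[row]:
  step 1: row=2, L[2]='$', prepend. Next row=LF[2]=0
  step 2: row=0, L[0]='a', prepend. Next row=LF[0]=1
  step 3: row=1, L[1]='e', prepend. Next row=LF[1]=4
  step 4: row=4, L[4]='e', prepend. Next row=LF[4]=5
  step 5: row=5, L[5]='o', prepend. Next row=LF[5]=11
  step 6: row=11, L[11]='i', prepend. Next row=LF[11]=8
  step 7: row=8, L[8]='o', prepend. Next row=LF[8]=12
  step 8: row=12, L[12]='u', prepend. Next row=LF[12]=14
  step 9: row=14, L[14]='i', prepend. Next row=LF[14]=9
  step 10: row=9, L[9]='i', prepend. Next row=LF[9]=7
  step 11: row=7, L[7]='i', prepend. Next row=LF[7]=6
  step 12: row=6, L[6]='u', prepend. Next row=LF[6]=13
  step 13: row=13, L[13]='a', prepend. Next row=LF[13]=3
  step 14: row=3, L[3]='o', prepend. Next row=LF[3]=10
  step 15: row=10, L[10]='a', prepend. Next row=LF[10]=2
Reversed output: aoauiiiuoioeea$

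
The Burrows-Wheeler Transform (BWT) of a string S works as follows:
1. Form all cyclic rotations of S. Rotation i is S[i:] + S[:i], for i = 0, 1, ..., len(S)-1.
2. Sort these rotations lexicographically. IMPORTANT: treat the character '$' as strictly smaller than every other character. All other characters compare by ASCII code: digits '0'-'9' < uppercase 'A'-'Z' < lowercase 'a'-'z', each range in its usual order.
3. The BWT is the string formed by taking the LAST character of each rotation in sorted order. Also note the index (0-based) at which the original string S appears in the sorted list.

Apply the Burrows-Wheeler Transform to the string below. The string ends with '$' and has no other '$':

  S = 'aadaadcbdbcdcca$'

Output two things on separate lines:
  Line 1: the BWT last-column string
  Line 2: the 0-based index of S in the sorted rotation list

Answer: ac$daadccddbabac
2

Derivation:
All 16 rotations (rotation i = S[i:]+S[:i]):
  rot[0] = aadaadcbdbcdcca$
  rot[1] = adaadcbdbcdcca$a
  rot[2] = daadcbdbcdcca$aa
  rot[3] = aadcbdbcdcca$aad
  rot[4] = adcbdbcdcca$aada
  rot[5] = dcbdbcdcca$aadaa
  rot[6] = cbdbcdcca$aadaad
  rot[7] = bdbcdcca$aadaadc
  rot[8] = dbcdcca$aadaadcb
  rot[9] = bcdcca$aadaadcbd
  rot[10] = cdcca$aadaadcbdb
  rot[11] = dcca$aadaadcbdbc
  rot[12] = cca$aadaadcbdbcd
  rot[13] = ca$aadaadcbdbcdc
  rot[14] = a$aadaadcbdbcdcc
  rot[15] = $aadaadcbdbcdcca
Sorted (with $ < everything):
  sorted[0] = $aadaadcbdbcdcca  (last char: 'a')
  sorted[1] = a$aadaadcbdbcdcc  (last char: 'c')
  sorted[2] = aadaadcbdbcdcca$  (last char: '$')
  sorted[3] = aadcbdbcdcca$aad  (last char: 'd')
  sorted[4] = adaadcbdbcdcca$a  (last char: 'a')
  sorted[5] = adcbdbcdcca$aada  (last char: 'a')
  sorted[6] = bcdcca$aadaadcbd  (last char: 'd')
  sorted[7] = bdbcdcca$aadaadc  (last char: 'c')
  sorted[8] = ca$aadaadcbdbcdc  (last char: 'c')
  sorted[9] = cbdbcdcca$aadaad  (last char: 'd')
  sorted[10] = cca$aadaadcbdbcd  (last char: 'd')
  sorted[11] = cdcca$aadaadcbdb  (last char: 'b')
  sorted[12] = daadcbdbcdcca$aa  (last char: 'a')
  sorted[13] = dbcdcca$aadaadcb  (last char: 'b')
  sorted[14] = dcbdbcdcca$aadaa  (last char: 'a')
  sorted[15] = dcca$aadaadcbdbc  (last char: 'c')
Last column: ac$daadccddbabac
Original string S is at sorted index 2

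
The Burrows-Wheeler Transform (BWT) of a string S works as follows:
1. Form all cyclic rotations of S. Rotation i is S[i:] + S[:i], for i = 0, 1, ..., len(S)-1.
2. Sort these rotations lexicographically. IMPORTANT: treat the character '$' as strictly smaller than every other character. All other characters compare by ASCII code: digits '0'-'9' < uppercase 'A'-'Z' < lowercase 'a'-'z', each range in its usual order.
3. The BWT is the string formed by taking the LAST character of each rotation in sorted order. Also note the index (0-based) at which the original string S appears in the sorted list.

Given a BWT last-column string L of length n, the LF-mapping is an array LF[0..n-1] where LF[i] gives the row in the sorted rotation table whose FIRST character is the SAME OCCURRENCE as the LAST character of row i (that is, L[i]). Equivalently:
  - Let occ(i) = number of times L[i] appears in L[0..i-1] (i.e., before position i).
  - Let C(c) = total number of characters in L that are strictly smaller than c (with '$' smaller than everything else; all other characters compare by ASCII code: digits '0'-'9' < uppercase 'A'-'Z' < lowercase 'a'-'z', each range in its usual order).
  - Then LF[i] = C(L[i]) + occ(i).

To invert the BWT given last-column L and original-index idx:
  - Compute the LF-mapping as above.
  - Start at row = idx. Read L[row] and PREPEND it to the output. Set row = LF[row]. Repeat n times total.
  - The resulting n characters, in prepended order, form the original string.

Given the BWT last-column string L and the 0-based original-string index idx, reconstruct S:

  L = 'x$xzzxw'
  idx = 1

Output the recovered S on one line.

Answer: wzxzxx$

Derivation:
LF mapping: 2 0 3 5 6 4 1
Walk LF starting at row 1, prepending L[row]:
  step 1: row=1, L[1]='$', prepend. Next row=LF[1]=0
  step 2: row=0, L[0]='x', prepend. Next row=LF[0]=2
  step 3: row=2, L[2]='x', prepend. Next row=LF[2]=3
  step 4: row=3, L[3]='z', prepend. Next row=LF[3]=5
  step 5: row=5, L[5]='x', prepend. Next row=LF[5]=4
  step 6: row=4, L[4]='z', prepend. Next row=LF[4]=6
  step 7: row=6, L[6]='w', prepend. Next row=LF[6]=1
Reversed output: wzxzxx$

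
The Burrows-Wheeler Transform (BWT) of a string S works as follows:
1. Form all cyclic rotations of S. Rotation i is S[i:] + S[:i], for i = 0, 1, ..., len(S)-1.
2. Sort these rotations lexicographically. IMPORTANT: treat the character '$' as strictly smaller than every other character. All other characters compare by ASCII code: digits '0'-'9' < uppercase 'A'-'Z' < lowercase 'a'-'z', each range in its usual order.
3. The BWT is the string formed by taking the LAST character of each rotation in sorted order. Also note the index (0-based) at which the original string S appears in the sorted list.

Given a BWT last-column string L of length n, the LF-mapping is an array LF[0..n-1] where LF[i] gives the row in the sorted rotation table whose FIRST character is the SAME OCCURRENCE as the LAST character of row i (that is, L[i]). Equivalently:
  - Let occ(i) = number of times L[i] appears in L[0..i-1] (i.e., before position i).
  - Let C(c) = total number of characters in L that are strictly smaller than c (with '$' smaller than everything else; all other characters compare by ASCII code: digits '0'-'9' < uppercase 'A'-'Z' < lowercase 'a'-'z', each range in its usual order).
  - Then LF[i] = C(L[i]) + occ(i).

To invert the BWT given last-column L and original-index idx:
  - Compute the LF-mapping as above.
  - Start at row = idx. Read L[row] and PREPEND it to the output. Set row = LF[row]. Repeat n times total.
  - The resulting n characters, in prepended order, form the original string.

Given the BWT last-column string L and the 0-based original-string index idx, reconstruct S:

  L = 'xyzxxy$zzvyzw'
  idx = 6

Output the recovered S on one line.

Answer: yvzwzzyzyxxx$

Derivation:
LF mapping: 3 6 9 4 5 7 0 10 11 1 8 12 2
Walk LF starting at row 6, prepending L[row]:
  step 1: row=6, L[6]='$', prepend. Next row=LF[6]=0
  step 2: row=0, L[0]='x', prepend. Next row=LF[0]=3
  step 3: row=3, L[3]='x', prepend. Next row=LF[3]=4
  step 4: row=4, L[4]='x', prepend. Next row=LF[4]=5
  step 5: row=5, L[5]='y', prepend. Next row=LF[5]=7
  step 6: row=7, L[7]='z', prepend. Next row=LF[7]=10
  step 7: row=10, L[10]='y', prepend. Next row=LF[10]=8
  step 8: row=8, L[8]='z', prepend. Next row=LF[8]=11
  step 9: row=11, L[11]='z', prepend. Next row=LF[11]=12
  step 10: row=12, L[12]='w', prepend. Next row=LF[12]=2
  step 11: row=2, L[2]='z', prepend. Next row=LF[2]=9
  step 12: row=9, L[9]='v', prepend. Next row=LF[9]=1
  step 13: row=1, L[1]='y', prepend. Next row=LF[1]=6
Reversed output: yvzwzzyzyxxx$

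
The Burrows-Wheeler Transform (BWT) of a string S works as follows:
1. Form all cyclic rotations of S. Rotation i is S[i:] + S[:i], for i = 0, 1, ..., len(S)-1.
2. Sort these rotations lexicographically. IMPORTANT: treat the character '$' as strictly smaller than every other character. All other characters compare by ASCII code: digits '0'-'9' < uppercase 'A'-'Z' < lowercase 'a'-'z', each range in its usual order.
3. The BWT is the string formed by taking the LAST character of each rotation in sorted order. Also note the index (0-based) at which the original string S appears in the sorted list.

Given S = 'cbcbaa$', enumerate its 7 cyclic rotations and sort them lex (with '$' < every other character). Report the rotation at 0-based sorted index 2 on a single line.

Answer: aa$cbcb

Derivation:
All 7 rotations (rotation i = S[i:]+S[:i]):
  rot[0] = cbcbaa$
  rot[1] = bcbaa$c
  rot[2] = cbaa$cb
  rot[3] = baa$cbc
  rot[4] = aa$cbcb
  rot[5] = a$cbcba
  rot[6] = $cbcbaa
Sorted (with $ < everything):
  sorted[0] = $cbcbaa
  sorted[1] = a$cbcba
  sorted[2] = aa$cbcb
  sorted[3] = baa$cbc
  sorted[4] = bcbaa$c
  sorted[5] = cbaa$cb
  sorted[6] = cbcbaa$
sorted[2] = aa$cbcb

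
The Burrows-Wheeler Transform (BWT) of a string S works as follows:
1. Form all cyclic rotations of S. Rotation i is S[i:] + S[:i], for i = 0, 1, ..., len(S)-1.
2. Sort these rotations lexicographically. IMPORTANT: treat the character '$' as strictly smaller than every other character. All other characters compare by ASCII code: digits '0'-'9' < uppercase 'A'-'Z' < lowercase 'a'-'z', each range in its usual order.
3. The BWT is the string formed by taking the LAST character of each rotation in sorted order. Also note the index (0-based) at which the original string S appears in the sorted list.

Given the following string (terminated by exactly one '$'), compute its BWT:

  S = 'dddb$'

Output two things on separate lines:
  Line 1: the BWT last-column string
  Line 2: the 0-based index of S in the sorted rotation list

Answer: bddd$
4

Derivation:
All 5 rotations (rotation i = S[i:]+S[:i]):
  rot[0] = dddb$
  rot[1] = ddb$d
  rot[2] = db$dd
  rot[3] = b$ddd
  rot[4] = $dddb
Sorted (with $ < everything):
  sorted[0] = $dddb  (last char: 'b')
  sorted[1] = b$ddd  (last char: 'd')
  sorted[2] = db$dd  (last char: 'd')
  sorted[3] = ddb$d  (last char: 'd')
  sorted[4] = dddb$  (last char: '$')
Last column: bddd$
Original string S is at sorted index 4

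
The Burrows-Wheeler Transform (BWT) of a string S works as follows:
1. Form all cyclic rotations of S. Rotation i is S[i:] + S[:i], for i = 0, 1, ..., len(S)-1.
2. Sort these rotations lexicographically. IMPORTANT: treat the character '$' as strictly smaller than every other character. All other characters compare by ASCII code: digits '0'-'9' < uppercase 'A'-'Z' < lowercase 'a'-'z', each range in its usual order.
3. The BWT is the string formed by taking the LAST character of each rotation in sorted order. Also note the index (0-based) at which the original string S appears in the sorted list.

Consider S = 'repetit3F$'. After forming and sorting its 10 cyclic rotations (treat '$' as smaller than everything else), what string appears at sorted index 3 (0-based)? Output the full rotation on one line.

Answer: epetit3F$r

Derivation:
All 10 rotations (rotation i = S[i:]+S[:i]):
  rot[0] = repetit3F$
  rot[1] = epetit3F$r
  rot[2] = petit3F$re
  rot[3] = etit3F$rep
  rot[4] = tit3F$repe
  rot[5] = it3F$repet
  rot[6] = t3F$repeti
  rot[7] = 3F$repetit
  rot[8] = F$repetit3
  rot[9] = $repetit3F
Sorted (with $ < everything):
  sorted[0] = $repetit3F
  sorted[1] = 3F$repetit
  sorted[2] = F$repetit3
  sorted[3] = epetit3F$r
  sorted[4] = etit3F$rep
  sorted[5] = it3F$repet
  sorted[6] = petit3F$re
  sorted[7] = repetit3F$
  sorted[8] = t3F$repeti
  sorted[9] = tit3F$repe
sorted[3] = epetit3F$r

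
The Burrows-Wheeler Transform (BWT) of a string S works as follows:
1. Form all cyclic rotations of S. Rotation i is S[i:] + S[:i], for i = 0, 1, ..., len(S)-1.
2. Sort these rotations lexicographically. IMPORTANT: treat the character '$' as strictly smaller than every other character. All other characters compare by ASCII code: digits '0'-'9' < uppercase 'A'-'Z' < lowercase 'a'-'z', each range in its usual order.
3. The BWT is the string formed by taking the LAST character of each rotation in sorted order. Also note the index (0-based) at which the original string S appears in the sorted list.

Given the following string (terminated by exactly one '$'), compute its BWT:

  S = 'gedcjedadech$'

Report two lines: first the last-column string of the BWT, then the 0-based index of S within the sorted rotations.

All 13 rotations (rotation i = S[i:]+S[:i]):
  rot[0] = gedcjedadech$
  rot[1] = edcjedadech$g
  rot[2] = dcjedadech$ge
  rot[3] = cjedadech$ged
  rot[4] = jedadech$gedc
  rot[5] = edadech$gedcj
  rot[6] = dadech$gedcje
  rot[7] = adech$gedcjed
  rot[8] = dech$gedcjeda
  rot[9] = ech$gedcjedad
  rot[10] = ch$gedcjedade
  rot[11] = h$gedcjedadec
  rot[12] = $gedcjedadech
Sorted (with $ < everything):
  sorted[0] = $gedcjedadech  (last char: 'h')
  sorted[1] = adech$gedcjed  (last char: 'd')
  sorted[2] = ch$gedcjedade  (last char: 'e')
  sorted[3] = cjedadech$ged  (last char: 'd')
  sorted[4] = dadech$gedcje  (last char: 'e')
  sorted[5] = dcjedadech$ge  (last char: 'e')
  sorted[6] = dech$gedcjeda  (last char: 'a')
  sorted[7] = ech$gedcjedad  (last char: 'd')
  sorted[8] = edadech$gedcj  (last char: 'j')
  sorted[9] = edcjedadech$g  (last char: 'g')
  sorted[10] = gedcjedadech$  (last char: '$')
  sorted[11] = h$gedcjedadec  (last char: 'c')
  sorted[12] = jedadech$gedc  (last char: 'c')
Last column: hdedeeadjg$cc
Original string S is at sorted index 10

Answer: hdedeeadjg$cc
10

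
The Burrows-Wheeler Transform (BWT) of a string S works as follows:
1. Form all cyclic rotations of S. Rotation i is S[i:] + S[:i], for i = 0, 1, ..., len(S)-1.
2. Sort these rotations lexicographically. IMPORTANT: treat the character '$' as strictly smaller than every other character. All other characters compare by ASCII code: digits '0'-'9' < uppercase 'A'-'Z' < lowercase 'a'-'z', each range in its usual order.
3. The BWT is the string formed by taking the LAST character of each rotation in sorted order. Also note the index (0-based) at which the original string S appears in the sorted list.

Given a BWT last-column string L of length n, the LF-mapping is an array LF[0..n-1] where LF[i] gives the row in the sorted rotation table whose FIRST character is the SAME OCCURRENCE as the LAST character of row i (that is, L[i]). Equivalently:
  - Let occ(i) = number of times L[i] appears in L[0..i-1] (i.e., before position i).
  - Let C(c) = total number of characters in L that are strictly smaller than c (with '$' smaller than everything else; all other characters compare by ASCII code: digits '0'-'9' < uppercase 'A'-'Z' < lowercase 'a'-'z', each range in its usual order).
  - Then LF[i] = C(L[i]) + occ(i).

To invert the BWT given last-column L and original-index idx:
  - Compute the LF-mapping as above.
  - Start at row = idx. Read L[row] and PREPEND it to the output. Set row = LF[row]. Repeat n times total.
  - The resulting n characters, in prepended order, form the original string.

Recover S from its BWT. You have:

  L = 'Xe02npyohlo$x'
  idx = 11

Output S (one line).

LF mapping: 3 4 1 2 7 10 12 8 5 6 9 0 11
Walk LF starting at row 11, prepending L[row]:
  step 1: row=11, L[11]='$', prepend. Next row=LF[11]=0
  step 2: row=0, L[0]='X', prepend. Next row=LF[0]=3
  step 3: row=3, L[3]='2', prepend. Next row=LF[3]=2
  step 4: row=2, L[2]='0', prepend. Next row=LF[2]=1
  step 5: row=1, L[1]='e', prepend. Next row=LF[1]=4
  step 6: row=4, L[4]='n', prepend. Next row=LF[4]=7
  step 7: row=7, L[7]='o', prepend. Next row=LF[7]=8
  step 8: row=8, L[8]='h', prepend. Next row=LF[8]=5
  step 9: row=5, L[5]='p', prepend. Next row=LF[5]=10
  step 10: row=10, L[10]='o', prepend. Next row=LF[10]=9
  step 11: row=9, L[9]='l', prepend. Next row=LF[9]=6
  step 12: row=6, L[6]='y', prepend. Next row=LF[6]=12
  step 13: row=12, L[12]='x', prepend. Next row=LF[12]=11
Reversed output: xylophone02X$

Answer: xylophone02X$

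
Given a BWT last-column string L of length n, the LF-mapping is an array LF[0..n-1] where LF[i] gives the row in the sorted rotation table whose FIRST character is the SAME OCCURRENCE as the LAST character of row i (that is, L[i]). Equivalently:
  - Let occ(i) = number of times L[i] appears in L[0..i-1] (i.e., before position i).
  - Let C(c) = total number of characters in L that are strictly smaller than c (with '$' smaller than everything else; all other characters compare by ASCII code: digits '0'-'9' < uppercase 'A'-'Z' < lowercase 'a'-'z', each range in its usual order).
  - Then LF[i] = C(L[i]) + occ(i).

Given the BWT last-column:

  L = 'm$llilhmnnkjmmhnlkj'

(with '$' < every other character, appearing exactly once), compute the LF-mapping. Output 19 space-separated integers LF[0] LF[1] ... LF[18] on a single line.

Answer: 12 0 8 9 3 10 1 13 16 17 6 4 14 15 2 18 11 7 5

Derivation:
Char counts: '$':1, 'h':2, 'i':1, 'j':2, 'k':2, 'l':4, 'm':4, 'n':3
C (first-col start): C('$')=0, C('h')=1, C('i')=3, C('j')=4, C('k')=6, C('l')=8, C('m')=12, C('n')=16
L[0]='m': occ=0, LF[0]=C('m')+0=12+0=12
L[1]='$': occ=0, LF[1]=C('$')+0=0+0=0
L[2]='l': occ=0, LF[2]=C('l')+0=8+0=8
L[3]='l': occ=1, LF[3]=C('l')+1=8+1=9
L[4]='i': occ=0, LF[4]=C('i')+0=3+0=3
L[5]='l': occ=2, LF[5]=C('l')+2=8+2=10
L[6]='h': occ=0, LF[6]=C('h')+0=1+0=1
L[7]='m': occ=1, LF[7]=C('m')+1=12+1=13
L[8]='n': occ=0, LF[8]=C('n')+0=16+0=16
L[9]='n': occ=1, LF[9]=C('n')+1=16+1=17
L[10]='k': occ=0, LF[10]=C('k')+0=6+0=6
L[11]='j': occ=0, LF[11]=C('j')+0=4+0=4
L[12]='m': occ=2, LF[12]=C('m')+2=12+2=14
L[13]='m': occ=3, LF[13]=C('m')+3=12+3=15
L[14]='h': occ=1, LF[14]=C('h')+1=1+1=2
L[15]='n': occ=2, LF[15]=C('n')+2=16+2=18
L[16]='l': occ=3, LF[16]=C('l')+3=8+3=11
L[17]='k': occ=1, LF[17]=C('k')+1=6+1=7
L[18]='j': occ=1, LF[18]=C('j')+1=4+1=5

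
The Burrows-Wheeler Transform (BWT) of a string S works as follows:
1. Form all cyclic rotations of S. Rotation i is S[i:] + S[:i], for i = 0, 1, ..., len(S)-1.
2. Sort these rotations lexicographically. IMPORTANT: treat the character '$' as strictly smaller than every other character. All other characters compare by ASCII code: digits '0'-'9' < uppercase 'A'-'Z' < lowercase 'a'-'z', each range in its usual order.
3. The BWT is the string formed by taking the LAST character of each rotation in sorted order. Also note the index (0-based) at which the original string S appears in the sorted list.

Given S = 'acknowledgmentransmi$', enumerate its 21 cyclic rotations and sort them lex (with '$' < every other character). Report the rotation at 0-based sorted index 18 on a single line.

Answer: smi$acknowledgmentran

Derivation:
All 21 rotations (rotation i = S[i:]+S[:i]):
  rot[0] = acknowledgmentransmi$
  rot[1] = cknowledgmentransmi$a
  rot[2] = knowledgmentransmi$ac
  rot[3] = nowledgmentransmi$ack
  rot[4] = owledgmentransmi$ackn
  rot[5] = wledgmentransmi$ackno
  rot[6] = ledgmentransmi$acknow
  rot[7] = edgmentransmi$acknowl
  rot[8] = dgmentransmi$acknowle
  rot[9] = gmentransmi$acknowled
  rot[10] = mentransmi$acknowledg
  rot[11] = entransmi$acknowledgm
  rot[12] = ntransmi$acknowledgme
  rot[13] = transmi$acknowledgmen
  rot[14] = ransmi$acknowledgment
  rot[15] = ansmi$acknowledgmentr
  rot[16] = nsmi$acknowledgmentra
  rot[17] = smi$acknowledgmentran
  rot[18] = mi$acknowledgmentrans
  rot[19] = i$acknowledgmentransm
  rot[20] = $acknowledgmentransmi
Sorted (with $ < everything):
  sorted[0] = $acknowledgmentransmi
  sorted[1] = acknowledgmentransmi$
  sorted[2] = ansmi$acknowledgmentr
  sorted[3] = cknowledgmentransmi$a
  sorted[4] = dgmentransmi$acknowle
  sorted[5] = edgmentransmi$acknowl
  sorted[6] = entransmi$acknowledgm
  sorted[7] = gmentransmi$acknowled
  sorted[8] = i$acknowledgmentransm
  sorted[9] = knowledgmentransmi$ac
  sorted[10] = ledgmentransmi$acknow
  sorted[11] = mentransmi$acknowledg
  sorted[12] = mi$acknowledgmentrans
  sorted[13] = nowledgmentransmi$ack
  sorted[14] = nsmi$acknowledgmentra
  sorted[15] = ntransmi$acknowledgme
  sorted[16] = owledgmentransmi$ackn
  sorted[17] = ransmi$acknowledgment
  sorted[18] = smi$acknowledgmentran
  sorted[19] = transmi$acknowledgmen
  sorted[20] = wledgmentransmi$ackno
sorted[18] = smi$acknowledgmentran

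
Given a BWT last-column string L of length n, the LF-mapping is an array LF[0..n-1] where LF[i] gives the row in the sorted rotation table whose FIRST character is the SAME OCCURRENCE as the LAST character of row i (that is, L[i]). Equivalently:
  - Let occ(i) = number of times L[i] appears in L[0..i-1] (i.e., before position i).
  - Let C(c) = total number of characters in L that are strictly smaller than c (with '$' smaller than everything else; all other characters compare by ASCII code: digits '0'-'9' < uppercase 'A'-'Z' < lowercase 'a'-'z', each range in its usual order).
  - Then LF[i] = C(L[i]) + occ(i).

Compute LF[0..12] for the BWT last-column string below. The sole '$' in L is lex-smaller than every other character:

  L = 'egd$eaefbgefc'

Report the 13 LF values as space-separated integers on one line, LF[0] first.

Char counts: '$':1, 'a':1, 'b':1, 'c':1, 'd':1, 'e':4, 'f':2, 'g':2
C (first-col start): C('$')=0, C('a')=1, C('b')=2, C('c')=3, C('d')=4, C('e')=5, C('f')=9, C('g')=11
L[0]='e': occ=0, LF[0]=C('e')+0=5+0=5
L[1]='g': occ=0, LF[1]=C('g')+0=11+0=11
L[2]='d': occ=0, LF[2]=C('d')+0=4+0=4
L[3]='$': occ=0, LF[3]=C('$')+0=0+0=0
L[4]='e': occ=1, LF[4]=C('e')+1=5+1=6
L[5]='a': occ=0, LF[5]=C('a')+0=1+0=1
L[6]='e': occ=2, LF[6]=C('e')+2=5+2=7
L[7]='f': occ=0, LF[7]=C('f')+0=9+0=9
L[8]='b': occ=0, LF[8]=C('b')+0=2+0=2
L[9]='g': occ=1, LF[9]=C('g')+1=11+1=12
L[10]='e': occ=3, LF[10]=C('e')+3=5+3=8
L[11]='f': occ=1, LF[11]=C('f')+1=9+1=10
L[12]='c': occ=0, LF[12]=C('c')+0=3+0=3

Answer: 5 11 4 0 6 1 7 9 2 12 8 10 3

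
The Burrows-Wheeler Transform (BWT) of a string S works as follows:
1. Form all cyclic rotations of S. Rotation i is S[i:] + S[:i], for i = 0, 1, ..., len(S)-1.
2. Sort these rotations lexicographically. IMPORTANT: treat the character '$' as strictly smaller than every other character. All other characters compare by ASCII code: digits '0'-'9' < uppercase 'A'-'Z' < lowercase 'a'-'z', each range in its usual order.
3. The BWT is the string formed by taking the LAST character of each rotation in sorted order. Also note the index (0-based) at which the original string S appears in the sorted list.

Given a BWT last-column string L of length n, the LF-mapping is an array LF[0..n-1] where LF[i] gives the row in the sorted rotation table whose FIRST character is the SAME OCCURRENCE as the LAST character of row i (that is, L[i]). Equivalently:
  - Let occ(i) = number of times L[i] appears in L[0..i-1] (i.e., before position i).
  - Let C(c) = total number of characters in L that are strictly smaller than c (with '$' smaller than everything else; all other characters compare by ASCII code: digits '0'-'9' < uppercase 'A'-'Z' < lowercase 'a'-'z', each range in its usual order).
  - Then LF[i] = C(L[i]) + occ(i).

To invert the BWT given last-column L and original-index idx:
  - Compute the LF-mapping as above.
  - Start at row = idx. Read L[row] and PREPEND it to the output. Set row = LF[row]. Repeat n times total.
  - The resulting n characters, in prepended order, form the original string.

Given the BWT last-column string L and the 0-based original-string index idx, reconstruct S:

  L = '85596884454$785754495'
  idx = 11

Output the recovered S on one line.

LF mapping: 15 6 7 19 12 16 17 1 2 8 3 0 13 18 9 14 10 4 5 20 11
Walk LF starting at row 11, prepending L[row]:
  step 1: row=11, L[11]='$', prepend. Next row=LF[11]=0
  step 2: row=0, L[0]='8', prepend. Next row=LF[0]=15
  step 3: row=15, L[15]='7', prepend. Next row=LF[15]=14
  step 4: row=14, L[14]='5', prepend. Next row=LF[14]=9
  step 5: row=9, L[9]='5', prepend. Next row=LF[9]=8
  step 6: row=8, L[8]='4', prepend. Next row=LF[8]=2
  step 7: row=2, L[2]='5', prepend. Next row=LF[2]=7
  step 8: row=7, L[7]='4', prepend. Next row=LF[7]=1
  step 9: row=1, L[1]='5', prepend. Next row=LF[1]=6
  step 10: row=6, L[6]='8', prepend. Next row=LF[6]=17
  step 11: row=17, L[17]='4', prepend. Next row=LF[17]=4
  step 12: row=4, L[4]='6', prepend. Next row=LF[4]=12
  step 13: row=12, L[12]='7', prepend. Next row=LF[12]=13
  step 14: row=13, L[13]='8', prepend. Next row=LF[13]=18
  step 15: row=18, L[18]='4', prepend. Next row=LF[18]=5
  step 16: row=5, L[5]='8', prepend. Next row=LF[5]=16
  step 17: row=16, L[16]='5', prepend. Next row=LF[16]=10
  step 18: row=10, L[10]='4', prepend. Next row=LF[10]=3
  step 19: row=3, L[3]='9', prepend. Next row=LF[3]=19
  step 20: row=19, L[19]='9', prepend. Next row=LF[19]=20
  step 21: row=20, L[20]='5', prepend. Next row=LF[20]=11
Reversed output: 59945848764854545578$

Answer: 59945848764854545578$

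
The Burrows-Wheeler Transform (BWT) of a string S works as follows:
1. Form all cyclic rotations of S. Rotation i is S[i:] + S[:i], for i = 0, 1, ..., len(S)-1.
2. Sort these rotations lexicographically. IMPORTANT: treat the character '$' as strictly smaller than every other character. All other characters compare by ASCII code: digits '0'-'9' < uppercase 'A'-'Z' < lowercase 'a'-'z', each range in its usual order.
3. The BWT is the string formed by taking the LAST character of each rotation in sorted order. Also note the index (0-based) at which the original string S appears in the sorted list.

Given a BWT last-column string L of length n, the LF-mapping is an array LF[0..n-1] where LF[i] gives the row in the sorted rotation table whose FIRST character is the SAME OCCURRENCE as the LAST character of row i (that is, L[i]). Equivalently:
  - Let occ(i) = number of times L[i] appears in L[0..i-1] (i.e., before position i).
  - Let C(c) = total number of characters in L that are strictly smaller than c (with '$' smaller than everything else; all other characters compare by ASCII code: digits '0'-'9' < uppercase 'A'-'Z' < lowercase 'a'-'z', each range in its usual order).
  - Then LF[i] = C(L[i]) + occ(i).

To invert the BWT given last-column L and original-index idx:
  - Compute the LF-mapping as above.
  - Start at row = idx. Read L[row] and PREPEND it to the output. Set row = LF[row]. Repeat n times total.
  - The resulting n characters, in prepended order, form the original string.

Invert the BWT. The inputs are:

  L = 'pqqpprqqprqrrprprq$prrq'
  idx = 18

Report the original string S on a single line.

Answer: rqqprpqrqprqrrrrqpppqp$

Derivation:
LF mapping: 1 8 9 2 3 15 10 11 4 16 12 17 18 5 19 6 20 13 0 7 21 22 14
Walk LF starting at row 18, prepending L[row]:
  step 1: row=18, L[18]='$', prepend. Next row=LF[18]=0
  step 2: row=0, L[0]='p', prepend. Next row=LF[0]=1
  step 3: row=1, L[1]='q', prepend. Next row=LF[1]=8
  step 4: row=8, L[8]='p', prepend. Next row=LF[8]=4
  step 5: row=4, L[4]='p', prepend. Next row=LF[4]=3
  step 6: row=3, L[3]='p', prepend. Next row=LF[3]=2
  step 7: row=2, L[2]='q', prepend. Next row=LF[2]=9
  step 8: row=9, L[9]='r', prepend. Next row=LF[9]=16
  step 9: row=16, L[16]='r', prepend. Next row=LF[16]=20
  step 10: row=20, L[20]='r', prepend. Next row=LF[20]=21
  step 11: row=21, L[21]='r', prepend. Next row=LF[21]=22
  step 12: row=22, L[22]='q', prepend. Next row=LF[22]=14
  step 13: row=14, L[14]='r', prepend. Next row=LF[14]=19
  step 14: row=19, L[19]='p', prepend. Next row=LF[19]=7
  step 15: row=7, L[7]='q', prepend. Next row=LF[7]=11
  step 16: row=11, L[11]='r', prepend. Next row=LF[11]=17
  step 17: row=17, L[17]='q', prepend. Next row=LF[17]=13
  step 18: row=13, L[13]='p', prepend. Next row=LF[13]=5
  step 19: row=5, L[5]='r', prepend. Next row=LF[5]=15
  step 20: row=15, L[15]='p', prepend. Next row=LF[15]=6
  step 21: row=6, L[6]='q', prepend. Next row=LF[6]=10
  step 22: row=10, L[10]='q', prepend. Next row=LF[10]=12
  step 23: row=12, L[12]='r', prepend. Next row=LF[12]=18
Reversed output: rqqprpqrqprqrrrrqpppqp$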